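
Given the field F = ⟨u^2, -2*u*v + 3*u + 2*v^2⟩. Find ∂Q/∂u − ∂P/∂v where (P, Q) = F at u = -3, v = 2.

∂F₂/∂u = -2*v + 3
∂F₁/∂v = 0
Scalar curl = -2*v + 3
At (-3, 2): -1.

-1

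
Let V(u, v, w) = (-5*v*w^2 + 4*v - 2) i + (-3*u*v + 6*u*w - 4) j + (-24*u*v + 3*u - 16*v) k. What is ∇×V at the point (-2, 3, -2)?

(44, 129, -5)

(∇×V)₁ = ∂V₃/∂v − ∂V₂/∂w = -30*u - 16
(∇×V)₂ = ∂V₁/∂w − ∂V₃/∂u = -10*v*w + 24*v - 3
(∇×V)₃ = ∂V₂/∂u − ∂V₁/∂v = -3*v + 5*w^2 + 6*w - 4
∇×V = (-30*u - 16, -10*v*w + 24*v - 3, -3*v + 5*w^2 + 6*w - 4)
At (-2, 3, -2): (44, 129, -5).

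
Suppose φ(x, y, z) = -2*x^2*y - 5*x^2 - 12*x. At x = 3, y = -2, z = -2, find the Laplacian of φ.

-2

∂²φ/∂x² = -2*(2*y + 5)
∂²φ/∂y² = 0
∂²φ/∂z² = 0
∇²φ = -4*y - 10
At (3, -2, -2): -2.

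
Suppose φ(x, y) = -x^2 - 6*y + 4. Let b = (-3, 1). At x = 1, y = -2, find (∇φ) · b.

∂φ/∂x = -2*x
∂φ/∂y = -6
∇φ at (1, -2) = (-2, -6)
∇φ · b = (-2)(-3) + (-6)(1) = 0

0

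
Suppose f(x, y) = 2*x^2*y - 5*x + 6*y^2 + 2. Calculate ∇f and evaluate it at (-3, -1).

(7, 6)

∂f/∂x = 4*x*y - 5
∂f/∂y = 2*x^2 + 12*y
∇f = (4*x*y - 5, 2*x^2 + 12*y)
At (-3, -1): (7, 6).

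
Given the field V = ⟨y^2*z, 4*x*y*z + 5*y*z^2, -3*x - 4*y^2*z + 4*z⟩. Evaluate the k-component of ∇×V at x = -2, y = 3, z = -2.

(∇×V)_3 = ∂V₂/∂x − ∂V₁/∂y
= 4*y*z − (2*y*z)
= 2*y*z
At (-2, 3, -2): -12.

-12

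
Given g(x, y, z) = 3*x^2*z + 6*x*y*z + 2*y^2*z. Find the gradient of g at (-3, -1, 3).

∂g/∂x = 6*x*z + 6*y*z
∂g/∂y = 6*x*z + 4*y*z
∂g/∂z = 3*x^2 + 6*x*y + 2*y^2
∇g = (6*x*z + 6*y*z, 6*x*z + 4*y*z, 3*x^2 + 6*x*y + 2*y^2)
At (-3, -1, 3): (-72, -66, 47).

(-72, -66, 47)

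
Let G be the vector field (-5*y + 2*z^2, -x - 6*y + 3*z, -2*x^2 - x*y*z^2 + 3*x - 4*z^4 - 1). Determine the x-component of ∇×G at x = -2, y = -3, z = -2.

5

(∇×G)_1 = ∂G₃/∂y − ∂G₂/∂z
= -x*z^2 − (3)
= -x*z^2 - 3
At (-2, -3, -2): 5.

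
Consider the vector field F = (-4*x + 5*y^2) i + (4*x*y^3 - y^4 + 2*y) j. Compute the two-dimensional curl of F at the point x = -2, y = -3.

-78

∂F₂/∂x = 4*y^3
∂F₁/∂y = 10*y
Scalar curl = 4*y^3 - 10*y
At (-2, -3): -78.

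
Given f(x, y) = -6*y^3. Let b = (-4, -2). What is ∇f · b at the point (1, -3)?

∂f/∂x = 0
∂f/∂y = -18*y^2
∇f at (1, -3) = (0, -162)
∇f · b = (0)(-4) + (-162)(-2) = 324

324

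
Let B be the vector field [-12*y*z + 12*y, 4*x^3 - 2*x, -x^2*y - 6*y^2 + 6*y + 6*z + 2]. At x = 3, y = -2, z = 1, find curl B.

(∇×B)₁ = ∂B₃/∂y − ∂B₂/∂z = -x^2 - 12*y + 6
(∇×B)₂ = ∂B₁/∂z − ∂B₃/∂x = 2*x*y - 12*y
(∇×B)₃ = ∂B₂/∂x − ∂B₁/∂y = 12*x^2 + 12*z - 14
∇×B = (-x^2 - 12*y + 6, 2*x*y - 12*y, 12*x^2 + 12*z - 14)
At (3, -2, 1): (21, 12, 106).

(21, 12, 106)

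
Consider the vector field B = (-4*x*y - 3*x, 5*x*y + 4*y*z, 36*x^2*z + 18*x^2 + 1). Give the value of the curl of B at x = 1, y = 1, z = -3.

(-4, 180, 9)

(∇×B)₁ = ∂B₃/∂y − ∂B₂/∂z = -4*y
(∇×B)₂ = ∂B₁/∂z − ∂B₃/∂x = -72*x*z - 36*x
(∇×B)₃ = ∂B₂/∂x − ∂B₁/∂y = 4*x + 5*y
∇×B = (-4*y, -72*x*z - 36*x, 4*x + 5*y)
At (1, 1, -3): (-4, 180, 9).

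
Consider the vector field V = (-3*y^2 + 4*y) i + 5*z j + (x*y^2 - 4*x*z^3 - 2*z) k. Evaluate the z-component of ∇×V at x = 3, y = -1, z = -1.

(∇×V)_3 = ∂V₂/∂x − ∂V₁/∂y
= 0 − (-6*y + 4)
= 6*y - 4
At (3, -1, -1): -10.

-10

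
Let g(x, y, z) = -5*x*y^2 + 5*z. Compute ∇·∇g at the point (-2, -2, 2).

∂²g/∂x² = 0
∂²g/∂y² = -10*x
∂²g/∂z² = 0
∇²g = -10*x
At (-2, -2, 2): 20.

20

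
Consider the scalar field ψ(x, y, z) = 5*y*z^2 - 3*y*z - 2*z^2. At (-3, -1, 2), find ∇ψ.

(0, 14, -25)

∂ψ/∂x = 0
∂ψ/∂y = 5*z^2 - 3*z
∂ψ/∂z = 10*y*z - 3*y - 4*z
∇ψ = (0, 5*z^2 - 3*z, 10*y*z - 3*y - 4*z)
At (-3, -1, 2): (0, 14, -25).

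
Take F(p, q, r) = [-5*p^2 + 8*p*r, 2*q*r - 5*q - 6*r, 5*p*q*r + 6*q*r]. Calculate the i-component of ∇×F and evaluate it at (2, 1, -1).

(∇×F)_1 = ∂F₃/∂q − ∂F₂/∂r
= 5*p*r + 6*r − (2*q - 6)
= 5*p*r - 2*q + 6*r + 6
At (2, 1, -1): -12.

-12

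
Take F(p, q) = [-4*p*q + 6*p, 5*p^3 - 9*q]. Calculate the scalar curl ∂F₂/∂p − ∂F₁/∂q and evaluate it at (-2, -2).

52

∂F₂/∂p = 15*p^2
∂F₁/∂q = -4*p
Scalar curl = 15*p^2 + 4*p
At (-2, -2): 52.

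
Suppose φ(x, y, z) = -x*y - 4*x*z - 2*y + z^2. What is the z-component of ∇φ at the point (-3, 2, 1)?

(∇φ)_3 = ∂φ/∂z = -4*x + 2*z
At (-3, 2, 1): 14.

14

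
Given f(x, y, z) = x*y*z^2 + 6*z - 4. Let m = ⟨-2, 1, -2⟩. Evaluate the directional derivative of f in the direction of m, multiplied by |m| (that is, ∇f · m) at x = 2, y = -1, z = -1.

∂f/∂x = y*z^2
∂f/∂y = x*z^2
∂f/∂z = 2*x*y*z + 6
∇f at (2, -1, -1) = (-1, 2, 10)
∇f · m = (-1)(-2) + (2)(1) + (10)(-2) = -16

-16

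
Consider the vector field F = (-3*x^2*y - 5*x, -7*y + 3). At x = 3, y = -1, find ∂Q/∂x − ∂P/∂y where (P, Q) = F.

∂F₂/∂x = 0
∂F₁/∂y = -3*x^2
Scalar curl = 3*x^2
At (3, -1): 27.

27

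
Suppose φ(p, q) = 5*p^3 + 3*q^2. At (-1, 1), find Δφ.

-24

∂²φ/∂p² = 30*p
∂²φ/∂q² = 6
∇²φ = 30*p + 6
At (-1, 1): -24.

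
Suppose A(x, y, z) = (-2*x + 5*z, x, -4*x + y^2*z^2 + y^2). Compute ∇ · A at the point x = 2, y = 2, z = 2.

∂A₁/∂x = -2
∂A₂/∂y = 0
∂A₃/∂z = 2*y^2*z
∇·A = 2*y^2*z - 2
At (2, 2, 2): 14.

14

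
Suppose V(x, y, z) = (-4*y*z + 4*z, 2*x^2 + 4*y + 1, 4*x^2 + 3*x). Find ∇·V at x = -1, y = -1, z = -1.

∂V₁/∂x = 0
∂V₂/∂y = 4
∂V₃/∂z = 0
∇·V = 4
At (-1, -1, -1): 4.

4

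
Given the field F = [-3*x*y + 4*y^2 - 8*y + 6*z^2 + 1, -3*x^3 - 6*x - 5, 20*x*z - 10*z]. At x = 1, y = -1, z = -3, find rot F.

(∇×F)₁ = ∂F₃/∂y − ∂F₂/∂z = 0
(∇×F)₂ = ∂F₁/∂z − ∂F₃/∂x = -8*z
(∇×F)₃ = ∂F₂/∂x − ∂F₁/∂y = -9*x^2 + 3*x - 8*y + 2
∇×F = (0, -8*z, -9*x^2 + 3*x - 8*y + 2)
At (1, -1, -3): (0, 24, 4).

(0, 24, 4)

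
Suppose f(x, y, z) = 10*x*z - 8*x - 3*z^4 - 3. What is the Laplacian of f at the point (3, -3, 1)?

-36

∂²f/∂x² = 0
∂²f/∂y² = 0
∂²f/∂z² = -36*z^2
∇²f = -36*z^2
At (3, -3, 1): -36.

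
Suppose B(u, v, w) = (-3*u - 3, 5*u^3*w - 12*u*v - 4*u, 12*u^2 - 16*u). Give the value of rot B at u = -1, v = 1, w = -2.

(5, 40, -46)

(∇×B)₁ = ∂B₃/∂v − ∂B₂/∂w = -5*u^3
(∇×B)₂ = ∂B₁/∂w − ∂B₃/∂u = -24*u + 16
(∇×B)₃ = ∂B₂/∂u − ∂B₁/∂v = 15*u^2*w - 12*v - 4
∇×B = (-5*u^3, -24*u + 16, 15*u^2*w - 12*v - 4)
At (-1, 1, -2): (5, 40, -46).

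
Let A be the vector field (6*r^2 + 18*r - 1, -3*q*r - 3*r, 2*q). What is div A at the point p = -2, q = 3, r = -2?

∂A₁/∂p = 0
∂A₂/∂q = -3*r
∂A₃/∂r = 0
∇·A = -3*r
At (-2, 3, -2): 6.

6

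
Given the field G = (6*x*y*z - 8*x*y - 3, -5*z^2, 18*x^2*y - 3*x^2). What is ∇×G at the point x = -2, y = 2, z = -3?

(∇×G)₁ = ∂G₃/∂y − ∂G₂/∂z = 18*x^2 + 10*z
(∇×G)₂ = ∂G₁/∂z − ∂G₃/∂x = -30*x*y + 6*x
(∇×G)₃ = ∂G₂/∂x − ∂G₁/∂y = -6*x*z + 8*x
∇×G = (18*x^2 + 10*z, -30*x*y + 6*x, -6*x*z + 8*x)
At (-2, 2, -3): (42, 108, -52).

(42, 108, -52)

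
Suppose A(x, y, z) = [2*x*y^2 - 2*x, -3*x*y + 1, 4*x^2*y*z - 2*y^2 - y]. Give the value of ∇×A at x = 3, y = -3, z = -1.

(-25, -72, 45)

(∇×A)₁ = ∂A₃/∂y − ∂A₂/∂z = 4*x^2*z - 4*y - 1
(∇×A)₂ = ∂A₁/∂z − ∂A₃/∂x = -8*x*y*z
(∇×A)₃ = ∂A₂/∂x − ∂A₁/∂y = -4*x*y - 3*y
∇×A = (4*x^2*z - 4*y - 1, -8*x*y*z, -4*x*y - 3*y)
At (3, -3, -1): (-25, -72, 45).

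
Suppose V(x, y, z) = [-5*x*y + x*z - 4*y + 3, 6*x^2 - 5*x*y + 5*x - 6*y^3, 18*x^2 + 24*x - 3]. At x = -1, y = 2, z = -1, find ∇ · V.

∂V₁/∂x = -5*y + z
∂V₂/∂y = -5*x - 18*y^2
∂V₃/∂z = 0
∇·V = -5*x - 18*y^2 - 5*y + z
At (-1, 2, -1): -78.

-78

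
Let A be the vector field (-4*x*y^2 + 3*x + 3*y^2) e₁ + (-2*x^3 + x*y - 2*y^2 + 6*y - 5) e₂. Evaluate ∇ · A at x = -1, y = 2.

-16

∂A₁/∂x = -4*y^2 + 3
∂A₂/∂y = x - 4*y + 6
∇·A = x - 4*y^2 - 4*y + 9
At (-1, 2): -16.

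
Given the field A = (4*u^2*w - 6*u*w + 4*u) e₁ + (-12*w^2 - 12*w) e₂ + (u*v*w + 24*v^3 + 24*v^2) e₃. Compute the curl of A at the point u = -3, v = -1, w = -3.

(-27, 51, 0)

(∇×A)₁ = ∂A₃/∂v − ∂A₂/∂w = u*w + 72*v^2 + 48*v + 24*w + 12
(∇×A)₂ = ∂A₁/∂w − ∂A₃/∂u = 4*u^2 - 6*u - v*w
(∇×A)₃ = ∂A₂/∂u − ∂A₁/∂v = 0
∇×A = (u*w + 72*v^2 + 48*v + 24*w + 12, 4*u^2 - 6*u - v*w, 0)
At (-3, -1, -3): (-27, 51, 0).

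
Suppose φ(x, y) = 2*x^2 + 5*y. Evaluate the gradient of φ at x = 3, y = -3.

∂φ/∂x = 4*x
∂φ/∂y = 5
∇φ = (4*x, 5)
At (3, -3): (12, 5).

(12, 5)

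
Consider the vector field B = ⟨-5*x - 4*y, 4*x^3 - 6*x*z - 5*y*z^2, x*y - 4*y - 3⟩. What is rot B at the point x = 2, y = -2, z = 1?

(∇×B)₁ = ∂B₃/∂y − ∂B₂/∂z = 7*x + 10*y*z - 4
(∇×B)₂ = ∂B₁/∂z − ∂B₃/∂x = -y
(∇×B)₃ = ∂B₂/∂x − ∂B₁/∂y = 12*x^2 - 6*z + 4
∇×B = (7*x + 10*y*z - 4, -y, 12*x^2 - 6*z + 4)
At (2, -2, 1): (-10, 2, 46).

(-10, 2, 46)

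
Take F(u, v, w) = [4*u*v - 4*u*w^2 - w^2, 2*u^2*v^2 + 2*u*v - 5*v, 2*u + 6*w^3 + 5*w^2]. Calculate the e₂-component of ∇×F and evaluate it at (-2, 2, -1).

(∇×F)_2 = ∂F₁/∂w − ∂F₃/∂u
= -8*u*w - 2*w − (2)
= -8*u*w - 2*w - 2
At (-2, 2, -1): -16.

-16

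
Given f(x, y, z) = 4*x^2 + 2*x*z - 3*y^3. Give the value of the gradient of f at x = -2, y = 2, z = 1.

(-14, -36, -4)

∂f/∂x = 8*x + 2*z
∂f/∂y = -9*y^2
∂f/∂z = 2*x
∇f = (8*x + 2*z, -9*y^2, 2*x)
At (-2, 2, 1): (-14, -36, -4).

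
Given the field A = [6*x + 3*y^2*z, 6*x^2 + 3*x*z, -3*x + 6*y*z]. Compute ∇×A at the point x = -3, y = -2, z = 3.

(∇×A)₁ = ∂A₃/∂y − ∂A₂/∂z = -3*x + 6*z
(∇×A)₂ = ∂A₁/∂z − ∂A₃/∂x = 3*y^2 + 3
(∇×A)₃ = ∂A₂/∂x − ∂A₁/∂y = 12*x - 6*y*z + 3*z
∇×A = (-3*x + 6*z, 3*y^2 + 3, 12*x - 6*y*z + 3*z)
At (-3, -2, 3): (27, 15, 9).

(27, 15, 9)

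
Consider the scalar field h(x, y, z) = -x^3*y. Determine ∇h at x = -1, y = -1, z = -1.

(3, 1, 0)

∂h/∂x = -3*x^2*y
∂h/∂y = -x^3
∂h/∂z = 0
∇h = (-3*x^2*y, -x^3, 0)
At (-1, -1, -1): (3, 1, 0).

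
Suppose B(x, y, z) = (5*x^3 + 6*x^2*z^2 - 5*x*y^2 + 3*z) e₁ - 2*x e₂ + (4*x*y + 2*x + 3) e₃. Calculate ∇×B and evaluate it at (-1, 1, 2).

(∇×B)₁ = ∂B₃/∂y − ∂B₂/∂z = 4*x
(∇×B)₂ = ∂B₁/∂z − ∂B₃/∂x = 12*x^2*z - 4*y + 1
(∇×B)₃ = ∂B₂/∂x − ∂B₁/∂y = 10*x*y - 2
∇×B = (4*x, 12*x^2*z - 4*y + 1, 10*x*y - 2)
At (-1, 1, 2): (-4, 21, -12).

(-4, 21, -12)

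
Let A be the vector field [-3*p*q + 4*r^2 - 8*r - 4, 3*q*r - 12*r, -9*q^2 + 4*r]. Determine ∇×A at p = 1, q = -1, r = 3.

(∇×A)₁ = ∂A₃/∂q − ∂A₂/∂r = -21*q + 12
(∇×A)₂ = ∂A₁/∂r − ∂A₃/∂p = 8*r - 8
(∇×A)₃ = ∂A₂/∂p − ∂A₁/∂q = 3*p
∇×A = (-21*q + 12, 8*r - 8, 3*p)
At (1, -1, 3): (33, 16, 3).

(33, 16, 3)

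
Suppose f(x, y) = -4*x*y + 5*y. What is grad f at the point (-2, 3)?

∂f/∂x = -4*y
∂f/∂y = -4*x + 5
∇f = (-4*y, -4*x + 5)
At (-2, 3): (-12, 13).

(-12, 13)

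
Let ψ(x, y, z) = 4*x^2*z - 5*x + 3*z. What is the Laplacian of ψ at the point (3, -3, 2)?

∂²ψ/∂x² = 8*z
∂²ψ/∂y² = 0
∂²ψ/∂z² = 0
∇²ψ = 8*z
At (3, -3, 2): 16.

16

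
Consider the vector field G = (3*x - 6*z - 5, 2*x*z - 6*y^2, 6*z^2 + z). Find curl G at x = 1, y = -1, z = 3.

(-2, -6, 6)

(∇×G)₁ = ∂G₃/∂y − ∂G₂/∂z = -2*x
(∇×G)₂ = ∂G₁/∂z − ∂G₃/∂x = -6
(∇×G)₃ = ∂G₂/∂x − ∂G₁/∂y = 2*z
∇×G = (-2*x, -6, 2*z)
At (1, -1, 3): (-2, -6, 6).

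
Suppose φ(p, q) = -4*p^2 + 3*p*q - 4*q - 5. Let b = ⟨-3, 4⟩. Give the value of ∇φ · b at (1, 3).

∂φ/∂p = -8*p + 3*q
∂φ/∂q = 3*p - 4
∇φ at (1, 3) = (1, -1)
∇φ · b = (1)(-3) + (-1)(4) = -7

-7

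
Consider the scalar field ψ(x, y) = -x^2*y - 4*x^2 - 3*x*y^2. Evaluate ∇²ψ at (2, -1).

-18

∂²ψ/∂x² = -2*(y + 4)
∂²ψ/∂y² = -6*x
∇²ψ = -6*x - 2*y - 8
At (2, -1): -18.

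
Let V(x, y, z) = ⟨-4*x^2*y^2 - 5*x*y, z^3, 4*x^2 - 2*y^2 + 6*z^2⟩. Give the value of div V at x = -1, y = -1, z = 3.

49

∂V₁/∂x = -8*x*y^2 - 5*y
∂V₂/∂y = 0
∂V₃/∂z = 12*z
∇·V = -8*x*y^2 - 5*y + 12*z
At (-1, -1, 3): 49.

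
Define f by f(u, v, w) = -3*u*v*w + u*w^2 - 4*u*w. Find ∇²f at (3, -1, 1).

6

∂²f/∂u² = 0
∂²f/∂v² = 0
∂²f/∂w² = 2*u
∇²f = 2*u
At (3, -1, 1): 6.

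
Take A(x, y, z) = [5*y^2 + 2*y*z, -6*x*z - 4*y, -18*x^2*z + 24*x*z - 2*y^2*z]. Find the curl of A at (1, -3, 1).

(∇×A)₁ = ∂A₃/∂y − ∂A₂/∂z = 6*x - 4*y*z
(∇×A)₂ = ∂A₁/∂z − ∂A₃/∂x = 36*x*z + 2*y - 24*z
(∇×A)₃ = ∂A₂/∂x − ∂A₁/∂y = -10*y - 8*z
∇×A = (6*x - 4*y*z, 36*x*z + 2*y - 24*z, -10*y - 8*z)
At (1, -3, 1): (18, 6, 22).

(18, 6, 22)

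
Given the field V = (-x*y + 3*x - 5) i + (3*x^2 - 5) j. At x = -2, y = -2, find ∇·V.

5

∂V₁/∂x = -y + 3
∂V₂/∂y = 0
∇·V = -y + 3
At (-2, -2): 5.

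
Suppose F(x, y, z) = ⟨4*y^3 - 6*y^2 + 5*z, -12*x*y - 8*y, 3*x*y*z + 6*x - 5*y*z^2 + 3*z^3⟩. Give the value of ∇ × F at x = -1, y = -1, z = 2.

(-26, 5, -12)

(∇×F)₁ = ∂F₃/∂y − ∂F₂/∂z = 3*x*z - 5*z^2
(∇×F)₂ = ∂F₁/∂z − ∂F₃/∂x = -3*y*z - 1
(∇×F)₃ = ∂F₂/∂x − ∂F₁/∂y = -12*y^2
∇×F = (3*x*z - 5*z^2, -3*y*z - 1, -12*y^2)
At (-1, -1, 2): (-26, 5, -12).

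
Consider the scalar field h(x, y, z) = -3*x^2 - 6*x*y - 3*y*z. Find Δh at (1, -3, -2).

-6

∂²h/∂x² = -6
∂²h/∂y² = 0
∂²h/∂z² = 0
∇²h = -6
At (1, -3, -2): -6.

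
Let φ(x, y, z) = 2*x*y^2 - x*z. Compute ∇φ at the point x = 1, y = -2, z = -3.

∂φ/∂x = 2*y^2 - z
∂φ/∂y = 4*x*y
∂φ/∂z = -x
∇φ = (2*y^2 - z, 4*x*y, -x)
At (1, -2, -3): (11, -8, -1).

(11, -8, -1)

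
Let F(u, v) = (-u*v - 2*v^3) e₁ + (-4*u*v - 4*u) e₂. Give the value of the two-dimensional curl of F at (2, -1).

∂F₂/∂u = -4*v - 4
∂F₁/∂v = -u - 6*v^2
Scalar curl = u + 6*v^2 - 4*v - 4
At (2, -1): 8.

8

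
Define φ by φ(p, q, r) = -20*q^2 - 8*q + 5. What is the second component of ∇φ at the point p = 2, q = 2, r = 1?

-88

(∇φ)_2 = ∂φ/∂q = -40*q - 8
At (2, 2, 1): -88.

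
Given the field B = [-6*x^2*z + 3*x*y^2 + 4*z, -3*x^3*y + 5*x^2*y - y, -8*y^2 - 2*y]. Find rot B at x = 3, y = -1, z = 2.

(∇×B)₁ = ∂B₃/∂y − ∂B₂/∂z = -16*y - 2
(∇×B)₂ = ∂B₁/∂z − ∂B₃/∂x = -6*x^2 + 4
(∇×B)₃ = ∂B₂/∂x − ∂B₁/∂y = -9*x^2*y + 4*x*y
∇×B = (-16*y - 2, -6*x^2 + 4, -9*x^2*y + 4*x*y)
At (3, -1, 2): (14, -50, 69).

(14, -50, 69)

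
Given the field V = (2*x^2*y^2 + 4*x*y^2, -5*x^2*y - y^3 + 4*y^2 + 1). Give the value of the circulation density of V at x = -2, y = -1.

∂V₂/∂x = -10*x*y
∂V₁/∂y = 4*x^2*y + 8*x*y
Scalar curl = -4*x^2*y - 18*x*y
At (-2, -1): -20.

-20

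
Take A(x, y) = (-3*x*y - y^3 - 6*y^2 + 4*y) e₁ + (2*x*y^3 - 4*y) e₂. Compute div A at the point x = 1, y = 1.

-1

∂A₁/∂x = -3*y
∂A₂/∂y = 6*x*y^2 - 4
∇·A = 6*x*y^2 - 3*y - 4
At (1, 1): -1.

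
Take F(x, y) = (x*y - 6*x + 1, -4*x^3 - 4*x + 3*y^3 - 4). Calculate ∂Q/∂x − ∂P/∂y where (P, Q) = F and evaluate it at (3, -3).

-115

∂F₂/∂x = -12*x^2 - 4
∂F₁/∂y = x
Scalar curl = -12*x^2 - x - 4
At (3, -3): -115.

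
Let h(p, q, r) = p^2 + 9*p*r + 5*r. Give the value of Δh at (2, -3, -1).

∂²h/∂p² = 2
∂²h/∂q² = 0
∂²h/∂r² = 0
∇²h = 2
At (2, -3, -1): 2.

2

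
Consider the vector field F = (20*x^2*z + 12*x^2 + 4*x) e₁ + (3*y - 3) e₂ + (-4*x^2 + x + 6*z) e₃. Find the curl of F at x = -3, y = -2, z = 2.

(0, 155, 0)

(∇×F)₁ = ∂F₃/∂y − ∂F₂/∂z = 0
(∇×F)₂ = ∂F₁/∂z − ∂F₃/∂x = 20*x^2 + 8*x - 1
(∇×F)₃ = ∂F₂/∂x − ∂F₁/∂y = 0
∇×F = (0, 20*x^2 + 8*x - 1, 0)
At (-3, -2, 2): (0, 155, 0).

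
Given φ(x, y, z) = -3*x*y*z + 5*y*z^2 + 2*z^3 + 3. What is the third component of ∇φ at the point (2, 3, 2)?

(∇φ)_3 = ∂φ/∂z = -3*x*y + 10*y*z + 6*z^2
At (2, 3, 2): 66.

66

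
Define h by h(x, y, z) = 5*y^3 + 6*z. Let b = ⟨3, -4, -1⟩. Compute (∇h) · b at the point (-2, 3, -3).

∂h/∂x = 0
∂h/∂y = 15*y^2
∂h/∂z = 6
∇h at (-2, 3, -3) = (0, 135, 6)
∇h · b = (0)(3) + (135)(-4) + (6)(-1) = -546

-546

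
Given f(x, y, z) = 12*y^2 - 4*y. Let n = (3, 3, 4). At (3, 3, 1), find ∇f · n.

204

∂f/∂x = 0
∂f/∂y = 24*y - 4
∂f/∂z = 0
∇f at (3, 3, 1) = (0, 68, 0)
∇f · n = (0)(3) + (68)(3) + (0)(4) = 204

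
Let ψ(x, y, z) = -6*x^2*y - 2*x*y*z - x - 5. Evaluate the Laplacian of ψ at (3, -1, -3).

12

∂²ψ/∂x² = -12*y
∂²ψ/∂y² = 0
∂²ψ/∂z² = 0
∇²ψ = -12*y
At (3, -1, -3): 12.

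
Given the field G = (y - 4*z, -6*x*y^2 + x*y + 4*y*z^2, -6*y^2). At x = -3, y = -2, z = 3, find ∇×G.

(∇×G)₁ = ∂G₃/∂y − ∂G₂/∂z = -8*y*z - 12*y
(∇×G)₂ = ∂G₁/∂z − ∂G₃/∂x = -4
(∇×G)₃ = ∂G₂/∂x − ∂G₁/∂y = -6*y^2 + y - 1
∇×G = (-8*y*z - 12*y, -4, -6*y^2 + y - 1)
At (-3, -2, 3): (72, -4, -27).

(72, -4, -27)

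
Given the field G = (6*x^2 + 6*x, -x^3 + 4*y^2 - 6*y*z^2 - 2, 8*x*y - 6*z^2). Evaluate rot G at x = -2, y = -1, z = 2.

(-40, 8, -12)

(∇×G)₁ = ∂G₃/∂y − ∂G₂/∂z = 8*x + 12*y*z
(∇×G)₂ = ∂G₁/∂z − ∂G₃/∂x = -8*y
(∇×G)₃ = ∂G₂/∂x − ∂G₁/∂y = -3*x^2
∇×G = (8*x + 12*y*z, -8*y, -3*x^2)
At (-2, -1, 2): (-40, 8, -12).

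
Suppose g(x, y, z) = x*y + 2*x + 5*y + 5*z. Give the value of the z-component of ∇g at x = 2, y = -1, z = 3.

(∇g)_3 = ∂g/∂z = 5
At (2, -1, 3): 5.

5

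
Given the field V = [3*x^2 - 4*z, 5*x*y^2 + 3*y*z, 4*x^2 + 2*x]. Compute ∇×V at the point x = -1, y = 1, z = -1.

(-3, 2, 5)

(∇×V)₁ = ∂V₃/∂y − ∂V₂/∂z = -3*y
(∇×V)₂ = ∂V₁/∂z − ∂V₃/∂x = -8*x - 6
(∇×V)₃ = ∂V₂/∂x − ∂V₁/∂y = 5*y^2
∇×V = (-3*y, -8*x - 6, 5*y^2)
At (-1, 1, -1): (-3, 2, 5).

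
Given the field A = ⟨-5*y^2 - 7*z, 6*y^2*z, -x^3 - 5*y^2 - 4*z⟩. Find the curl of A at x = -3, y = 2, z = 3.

(∇×A)₁ = ∂A₃/∂y − ∂A₂/∂z = -6*y^2 - 10*y
(∇×A)₂ = ∂A₁/∂z − ∂A₃/∂x = 3*x^2 - 7
(∇×A)₃ = ∂A₂/∂x − ∂A₁/∂y = 10*y
∇×A = (-6*y^2 - 10*y, 3*x^2 - 7, 10*y)
At (-3, 2, 3): (-44, 20, 20).

(-44, 20, 20)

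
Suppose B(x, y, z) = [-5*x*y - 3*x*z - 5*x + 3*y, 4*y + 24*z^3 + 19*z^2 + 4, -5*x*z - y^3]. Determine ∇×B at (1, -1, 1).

(∇×B)₁ = ∂B₃/∂y − ∂B₂/∂z = -3*y^2 - 72*z^2 - 38*z
(∇×B)₂ = ∂B₁/∂z − ∂B₃/∂x = -3*x + 5*z
(∇×B)₃ = ∂B₂/∂x − ∂B₁/∂y = 5*x - 3
∇×B = (-3*y^2 - 72*z^2 - 38*z, -3*x + 5*z, 5*x - 3)
At (1, -1, 1): (-113, 2, 2).

(-113, 2, 2)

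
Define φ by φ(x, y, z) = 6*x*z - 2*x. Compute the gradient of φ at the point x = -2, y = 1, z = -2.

∂φ/∂x = 6*z - 2
∂φ/∂y = 0
∂φ/∂z = 6*x
∇φ = (6*z - 2, 0, 6*x)
At (-2, 1, -2): (-14, 0, -12).

(-14, 0, -12)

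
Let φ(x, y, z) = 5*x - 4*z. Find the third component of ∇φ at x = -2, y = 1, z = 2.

(∇φ)_3 = ∂φ/∂z = -4
At (-2, 1, 2): -4.

-4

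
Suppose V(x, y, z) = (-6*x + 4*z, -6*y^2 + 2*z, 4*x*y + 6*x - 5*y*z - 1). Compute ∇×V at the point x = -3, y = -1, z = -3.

(∇×V)₁ = ∂V₃/∂y − ∂V₂/∂z = 4*x - 5*z - 2
(∇×V)₂ = ∂V₁/∂z − ∂V₃/∂x = -4*y - 2
(∇×V)₃ = ∂V₂/∂x − ∂V₁/∂y = 0
∇×V = (4*x - 5*z - 2, -4*y - 2, 0)
At (-3, -1, -3): (1, 2, 0).

(1, 2, 0)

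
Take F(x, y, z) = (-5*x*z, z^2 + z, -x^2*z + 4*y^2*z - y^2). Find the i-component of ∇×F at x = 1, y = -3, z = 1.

(∇×F)_1 = ∂F₃/∂y − ∂F₂/∂z
= 8*y*z - 2*y − (2*z + 1)
= 8*y*z - 2*y - 2*z - 1
At (1, -3, 1): -21.

-21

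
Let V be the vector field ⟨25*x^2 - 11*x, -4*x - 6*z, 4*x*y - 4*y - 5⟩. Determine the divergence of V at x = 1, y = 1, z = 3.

∂V₁/∂x = 50*x - 11
∂V₂/∂y = 0
∂V₃/∂z = 0
∇·V = 50*x - 11
At (1, 1, 3): 39.

39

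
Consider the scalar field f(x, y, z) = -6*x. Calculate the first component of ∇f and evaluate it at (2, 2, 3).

(∇f)_1 = ∂f/∂x = -6
At (2, 2, 3): -6.

-6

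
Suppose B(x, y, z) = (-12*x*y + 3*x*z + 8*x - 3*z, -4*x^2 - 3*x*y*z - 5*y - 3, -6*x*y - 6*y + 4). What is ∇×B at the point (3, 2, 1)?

(∇×B)₁ = ∂B₃/∂y − ∂B₂/∂z = 3*x*y - 6*x - 6
(∇×B)₂ = ∂B₁/∂z − ∂B₃/∂x = 3*x + 6*y - 3
(∇×B)₃ = ∂B₂/∂x − ∂B₁/∂y = 4*x - 3*y*z
∇×B = (3*x*y - 6*x - 6, 3*x + 6*y - 3, 4*x - 3*y*z)
At (3, 2, 1): (-6, 18, 6).

(-6, 18, 6)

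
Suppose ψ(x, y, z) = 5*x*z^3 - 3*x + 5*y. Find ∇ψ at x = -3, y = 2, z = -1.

∂ψ/∂x = 5*z^3 - 3
∂ψ/∂y = 5
∂ψ/∂z = 15*x*z^2
∇ψ = (5*z^3 - 3, 5, 15*x*z^2)
At (-3, 2, -1): (-8, 5, -45).

(-8, 5, -45)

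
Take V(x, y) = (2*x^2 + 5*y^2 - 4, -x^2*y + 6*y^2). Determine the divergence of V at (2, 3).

40

∂V₁/∂x = 4*x
∂V₂/∂y = -x^2 + 12*y
∇·V = -x^2 + 4*x + 12*y
At (2, 3): 40.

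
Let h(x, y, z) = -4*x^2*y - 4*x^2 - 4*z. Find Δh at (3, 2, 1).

∂²h/∂x² = -8*(y + 1)
∂²h/∂y² = 0
∂²h/∂z² = 0
∇²h = -8*y - 8
At (3, 2, 1): -24.

-24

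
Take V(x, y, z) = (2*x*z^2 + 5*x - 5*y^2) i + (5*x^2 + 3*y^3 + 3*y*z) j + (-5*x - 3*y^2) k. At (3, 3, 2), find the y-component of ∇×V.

29

(∇×V)_2 = ∂V₁/∂z − ∂V₃/∂x
= 4*x*z − (-5)
= 4*x*z + 5
At (3, 3, 2): 29.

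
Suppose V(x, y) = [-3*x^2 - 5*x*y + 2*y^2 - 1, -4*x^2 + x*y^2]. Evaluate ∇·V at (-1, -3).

27

∂V₁/∂x = -6*x - 5*y
∂V₂/∂y = 2*x*y
∇·V = 2*x*y - 6*x - 5*y
At (-1, -3): 27.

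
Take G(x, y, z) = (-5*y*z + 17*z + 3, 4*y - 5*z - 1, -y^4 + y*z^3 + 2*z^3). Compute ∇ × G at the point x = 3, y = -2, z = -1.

(∇×G)₁ = ∂G₃/∂y − ∂G₂/∂z = -4*y^3 + z^3 + 5
(∇×G)₂ = ∂G₁/∂z − ∂G₃/∂x = -5*y + 17
(∇×G)₃ = ∂G₂/∂x − ∂G₁/∂y = 5*z
∇×G = (-4*y^3 + z^3 + 5, -5*y + 17, 5*z)
At (3, -2, -1): (36, 27, -5).

(36, 27, -5)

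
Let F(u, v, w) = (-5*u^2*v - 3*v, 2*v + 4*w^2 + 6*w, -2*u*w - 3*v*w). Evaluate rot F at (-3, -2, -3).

(27, -6, 48)

(∇×F)₁ = ∂F₃/∂v − ∂F₂/∂w = -11*w - 6
(∇×F)₂ = ∂F₁/∂w − ∂F₃/∂u = 2*w
(∇×F)₃ = ∂F₂/∂u − ∂F₁/∂v = 5*u^2 + 3
∇×F = (-11*w - 6, 2*w, 5*u^2 + 3)
At (-3, -2, -3): (27, -6, 48).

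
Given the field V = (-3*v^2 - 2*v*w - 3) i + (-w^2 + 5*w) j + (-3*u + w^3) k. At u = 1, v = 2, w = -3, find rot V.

(-11, -1, 6)

(∇×V)₁ = ∂V₃/∂v − ∂V₂/∂w = 2*w - 5
(∇×V)₂ = ∂V₁/∂w − ∂V₃/∂u = -2*v + 3
(∇×V)₃ = ∂V₂/∂u − ∂V₁/∂v = 6*v + 2*w
∇×V = (2*w - 5, -2*v + 3, 6*v + 2*w)
At (1, 2, -3): (-11, -1, 6).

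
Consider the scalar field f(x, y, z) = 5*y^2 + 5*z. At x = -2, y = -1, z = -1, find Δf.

10

∂²f/∂x² = 0
∂²f/∂y² = 10
∂²f/∂z² = 0
∇²f = 10
At (-2, -1, -1): 10.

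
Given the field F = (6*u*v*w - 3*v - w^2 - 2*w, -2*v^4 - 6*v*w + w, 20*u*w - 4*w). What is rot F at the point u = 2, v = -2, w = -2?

(∇×F)₁ = ∂F₃/∂v − ∂F₂/∂w = 6*v - 1
(∇×F)₂ = ∂F₁/∂w − ∂F₃/∂u = 6*u*v - 22*w - 2
(∇×F)₃ = ∂F₂/∂u − ∂F₁/∂v = -6*u*w + 3
∇×F = (6*v - 1, 6*u*v - 22*w - 2, -6*u*w + 3)
At (2, -2, -2): (-13, 18, 27).

(-13, 18, 27)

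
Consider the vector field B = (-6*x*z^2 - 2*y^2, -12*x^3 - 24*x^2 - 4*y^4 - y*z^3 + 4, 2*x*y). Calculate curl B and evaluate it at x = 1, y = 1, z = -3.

(29, 34, -80)

(∇×B)₁ = ∂B₃/∂y − ∂B₂/∂z = 2*x + 3*y*z^2
(∇×B)₂ = ∂B₁/∂z − ∂B₃/∂x = -12*x*z - 2*y
(∇×B)₃ = ∂B₂/∂x − ∂B₁/∂y = -36*x^2 - 48*x + 4*y
∇×B = (2*x + 3*y*z^2, -12*x*z - 2*y, -36*x^2 - 48*x + 4*y)
At (1, 1, -3): (29, 34, -80).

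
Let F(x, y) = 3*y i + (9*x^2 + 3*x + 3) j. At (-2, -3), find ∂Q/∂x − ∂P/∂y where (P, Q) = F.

-36

∂F₂/∂x = 18*x + 3
∂F₁/∂y = 3
Scalar curl = 18*x
At (-2, -3): -36.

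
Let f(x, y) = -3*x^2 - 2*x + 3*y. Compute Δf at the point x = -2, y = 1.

∂²f/∂x² = -6
∂²f/∂y² = 0
∇²f = -6
At (-2, 1): -6.

-6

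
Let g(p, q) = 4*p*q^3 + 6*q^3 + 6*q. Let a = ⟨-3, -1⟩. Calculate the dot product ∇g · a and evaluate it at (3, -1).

∂g/∂p = 4*q^3
∂g/∂q = 12*p*q^2 + 18*q^2 + 6
∇g at (3, -1) = (-4, 60)
∇g · a = (-4)(-3) + (60)(-1) = -48

-48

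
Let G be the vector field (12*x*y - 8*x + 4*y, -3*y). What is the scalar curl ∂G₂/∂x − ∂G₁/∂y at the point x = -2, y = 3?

∂G₂/∂x = 0
∂G₁/∂y = 12*x + 4
Scalar curl = -12*x - 4
At (-2, 3): 20.

20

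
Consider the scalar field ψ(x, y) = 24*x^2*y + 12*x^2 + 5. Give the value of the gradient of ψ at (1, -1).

∂ψ/∂x = 48*x*y + 24*x
∂ψ/∂y = 24*x^2
∇ψ = (48*x*y + 24*x, 24*x^2)
At (1, -1): (-24, 24).

(-24, 24)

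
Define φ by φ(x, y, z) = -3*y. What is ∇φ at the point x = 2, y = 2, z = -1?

∂φ/∂x = 0
∂φ/∂y = -3
∂φ/∂z = 0
∇φ = (0, -3, 0)
At (2, 2, -1): (0, -3, 0).

(0, -3, 0)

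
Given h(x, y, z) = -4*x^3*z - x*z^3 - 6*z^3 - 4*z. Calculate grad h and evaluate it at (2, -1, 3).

(-171, 0, -252)

∂h/∂x = -12*x^2*z - z^3
∂h/∂y = 0
∂h/∂z = -4*x^3 - 3*x*z^2 - 18*z^2 - 4
∇h = (-12*x^2*z - z^3, 0, -4*x^3 - 3*x*z^2 - 18*z^2 - 4)
At (2, -1, 3): (-171, 0, -252).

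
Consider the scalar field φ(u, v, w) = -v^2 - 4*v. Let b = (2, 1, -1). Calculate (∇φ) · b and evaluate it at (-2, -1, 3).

-2

∂φ/∂u = 0
∂φ/∂v = -2*v - 4
∂φ/∂w = 0
∇φ at (-2, -1, 3) = (0, -2, 0)
∇φ · b = (0)(2) + (-2)(1) + (0)(-1) = -2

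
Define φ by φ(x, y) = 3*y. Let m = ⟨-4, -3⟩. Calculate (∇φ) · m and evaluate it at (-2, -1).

∂φ/∂x = 0
∂φ/∂y = 3
∇φ at (-2, -1) = (0, 3)
∇φ · m = (0)(-4) + (3)(-3) = -9

-9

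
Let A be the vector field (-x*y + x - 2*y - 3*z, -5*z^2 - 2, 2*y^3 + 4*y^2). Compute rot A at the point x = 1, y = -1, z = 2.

(18, -3, 3)

(∇×A)₁ = ∂A₃/∂y − ∂A₂/∂z = 6*y^2 + 8*y + 10*z
(∇×A)₂ = ∂A₁/∂z − ∂A₃/∂x = -3
(∇×A)₃ = ∂A₂/∂x − ∂A₁/∂y = x + 2
∇×A = (6*y^2 + 8*y + 10*z, -3, x + 2)
At (1, -1, 2): (18, -3, 3).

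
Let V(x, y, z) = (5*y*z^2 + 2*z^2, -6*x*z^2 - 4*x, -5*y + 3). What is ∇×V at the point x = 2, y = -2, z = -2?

(-53, 32, -48)

(∇×V)₁ = ∂V₃/∂y − ∂V₂/∂z = 12*x*z - 5
(∇×V)₂ = ∂V₁/∂z − ∂V₃/∂x = 10*y*z + 4*z
(∇×V)₃ = ∂V₂/∂x − ∂V₁/∂y = -11*z^2 - 4
∇×V = (12*x*z - 5, 10*y*z + 4*z, -11*z^2 - 4)
At (2, -2, -2): (-53, 32, -48).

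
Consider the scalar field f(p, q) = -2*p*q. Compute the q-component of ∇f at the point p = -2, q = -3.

4

(∇f)_2 = ∂f/∂q = -2*p
At (-2, -3): 4.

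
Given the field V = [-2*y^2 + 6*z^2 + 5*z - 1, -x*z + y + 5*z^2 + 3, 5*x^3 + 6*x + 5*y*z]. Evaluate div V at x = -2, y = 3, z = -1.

∂V₁/∂x = 0
∂V₂/∂y = 1
∂V₃/∂z = 5*y
∇·V = 5*y + 1
At (-2, 3, -1): 16.

16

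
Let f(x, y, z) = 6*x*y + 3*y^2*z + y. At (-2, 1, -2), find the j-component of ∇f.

-23

(∇f)_2 = ∂f/∂y = 6*x + 6*y*z + 1
At (-2, 1, -2): -23.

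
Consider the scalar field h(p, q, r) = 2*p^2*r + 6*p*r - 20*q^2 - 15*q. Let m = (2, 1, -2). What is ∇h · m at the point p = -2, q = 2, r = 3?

∂h/∂p = 4*p*r + 6*r
∂h/∂q = -40*q - 15
∂h/∂r = 2*p^2 + 6*p
∇h at (-2, 2, 3) = (-6, -95, -4)
∇h · m = (-6)(2) + (-95)(1) + (-4)(-2) = -99

-99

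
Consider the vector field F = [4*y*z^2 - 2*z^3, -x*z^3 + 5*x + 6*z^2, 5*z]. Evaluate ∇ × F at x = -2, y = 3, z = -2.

(∇×F)₁ = ∂F₃/∂y − ∂F₂/∂z = 3*x*z^2 - 12*z
(∇×F)₂ = ∂F₁/∂z − ∂F₃/∂x = 8*y*z - 6*z^2
(∇×F)₃ = ∂F₂/∂x − ∂F₁/∂y = -z^3 - 4*z^2 + 5
∇×F = (3*x*z^2 - 12*z, 8*y*z - 6*z^2, -z^3 - 4*z^2 + 5)
At (-2, 3, -2): (0, -72, -3).

(0, -72, -3)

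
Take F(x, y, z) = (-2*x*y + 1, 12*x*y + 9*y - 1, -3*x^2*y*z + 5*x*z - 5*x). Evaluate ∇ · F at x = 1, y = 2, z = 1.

∂F₁/∂x = -2*y
∂F₂/∂y = 12*x + 9
∂F₃/∂z = -3*x^2*y + 5*x
∇·F = -3*x^2*y + 17*x - 2*y + 9
At (1, 2, 1): 16.

16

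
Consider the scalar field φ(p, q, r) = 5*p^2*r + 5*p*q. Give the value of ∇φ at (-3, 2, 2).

∂φ/∂p = 10*p*r + 5*q
∂φ/∂q = 5*p
∂φ/∂r = 5*p^2
∇φ = (10*p*r + 5*q, 5*p, 5*p^2)
At (-3, 2, 2): (-50, -15, 45).

(-50, -15, 45)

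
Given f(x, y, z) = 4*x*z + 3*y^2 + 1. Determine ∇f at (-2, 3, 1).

(4, 18, -8)

∂f/∂x = 4*z
∂f/∂y = 6*y
∂f/∂z = 4*x
∇f = (4*z, 6*y, 4*x)
At (-2, 3, 1): (4, 18, -8).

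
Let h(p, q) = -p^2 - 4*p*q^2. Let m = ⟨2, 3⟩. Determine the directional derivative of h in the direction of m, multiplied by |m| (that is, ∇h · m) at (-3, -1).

-68

∂h/∂p = -2*p - 4*q^2
∂h/∂q = -8*p*q
∇h at (-3, -1) = (2, -24)
∇h · m = (2)(2) + (-24)(3) = -68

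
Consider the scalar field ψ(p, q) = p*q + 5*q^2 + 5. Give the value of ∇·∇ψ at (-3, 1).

10

∂²ψ/∂p² = 0
∂²ψ/∂q² = 10
∇²ψ = 10
At (-3, 1): 10.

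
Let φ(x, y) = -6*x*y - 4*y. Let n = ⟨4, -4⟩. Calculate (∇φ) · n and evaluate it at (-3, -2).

∂φ/∂x = -6*y
∂φ/∂y = -6*x - 4
∇φ at (-3, -2) = (12, 14)
∇φ · n = (12)(4) + (14)(-4) = -8

-8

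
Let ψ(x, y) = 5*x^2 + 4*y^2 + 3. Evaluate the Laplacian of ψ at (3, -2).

18

∂²ψ/∂x² = 10
∂²ψ/∂y² = 8
∇²ψ = 18
At (3, -2): 18.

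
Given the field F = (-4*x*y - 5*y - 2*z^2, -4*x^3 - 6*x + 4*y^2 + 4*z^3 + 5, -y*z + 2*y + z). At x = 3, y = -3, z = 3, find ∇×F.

(∇×F)₁ = ∂F₃/∂y − ∂F₂/∂z = -12*z^2 - z + 2
(∇×F)₂ = ∂F₁/∂z − ∂F₃/∂x = -4*z
(∇×F)₃ = ∂F₂/∂x − ∂F₁/∂y = -12*x^2 + 4*x - 1
∇×F = (-12*z^2 - z + 2, -4*z, -12*x^2 + 4*x - 1)
At (3, -3, 3): (-109, -12, -97).

(-109, -12, -97)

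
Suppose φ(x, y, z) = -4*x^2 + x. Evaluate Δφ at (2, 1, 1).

-8

∂²φ/∂x² = -8
∂²φ/∂y² = 0
∂²φ/∂z² = 0
∇²φ = -8
At (2, 1, 1): -8.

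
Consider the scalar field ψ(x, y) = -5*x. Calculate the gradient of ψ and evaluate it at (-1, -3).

(-5, 0)

∂ψ/∂x = -5
∂ψ/∂y = 0
∇ψ = (-5, 0)
At (-1, -3): (-5, 0).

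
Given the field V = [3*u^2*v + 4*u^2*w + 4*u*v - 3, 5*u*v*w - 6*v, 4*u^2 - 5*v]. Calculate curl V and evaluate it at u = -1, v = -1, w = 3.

(∇×V)₁ = ∂V₃/∂v − ∂V₂/∂w = -5*u*v - 5
(∇×V)₂ = ∂V₁/∂w − ∂V₃/∂u = 4*u^2 - 8*u
(∇×V)₃ = ∂V₂/∂u − ∂V₁/∂v = -3*u^2 - 4*u + 5*v*w
∇×V = (-5*u*v - 5, 4*u^2 - 8*u, -3*u^2 - 4*u + 5*v*w)
At (-1, -1, 3): (-10, 12, -14).

(-10, 12, -14)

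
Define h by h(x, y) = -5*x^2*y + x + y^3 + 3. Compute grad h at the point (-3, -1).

∂h/∂x = -10*x*y + 1
∂h/∂y = -5*x^2 + 3*y^2
∇h = (-10*x*y + 1, -5*x^2 + 3*y^2)
At (-3, -1): (-29, -42).

(-29, -42)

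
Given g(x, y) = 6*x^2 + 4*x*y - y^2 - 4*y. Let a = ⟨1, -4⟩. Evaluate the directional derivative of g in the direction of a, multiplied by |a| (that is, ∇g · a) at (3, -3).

∂g/∂x = 12*x + 4*y
∂g/∂y = 4*x - 2*y - 4
∇g at (3, -3) = (24, 14)
∇g · a = (24)(1) + (14)(-4) = -32

-32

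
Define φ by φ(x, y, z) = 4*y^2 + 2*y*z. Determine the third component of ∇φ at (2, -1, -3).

-2

(∇φ)_3 = ∂φ/∂z = 2*y
At (2, -1, -3): -2.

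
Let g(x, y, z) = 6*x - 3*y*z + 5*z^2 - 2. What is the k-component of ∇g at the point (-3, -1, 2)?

(∇g)_3 = ∂g/∂z = -3*y + 10*z
At (-3, -1, 2): 23.

23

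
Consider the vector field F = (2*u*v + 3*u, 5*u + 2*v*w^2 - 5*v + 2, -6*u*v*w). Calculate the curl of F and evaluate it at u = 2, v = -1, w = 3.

(∇×F)₁ = ∂F₃/∂v − ∂F₂/∂w = -6*u*w - 4*v*w
(∇×F)₂ = ∂F₁/∂w − ∂F₃/∂u = 6*v*w
(∇×F)₃ = ∂F₂/∂u − ∂F₁/∂v = -2*u + 5
∇×F = (-6*u*w - 4*v*w, 6*v*w, -2*u + 5)
At (2, -1, 3): (-24, -18, 1).

(-24, -18, 1)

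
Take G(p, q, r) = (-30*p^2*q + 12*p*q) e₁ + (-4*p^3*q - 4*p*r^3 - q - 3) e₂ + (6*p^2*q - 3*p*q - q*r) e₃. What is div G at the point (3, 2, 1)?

∂G₁/∂p = -60*p*q + 12*q
∂G₂/∂q = -4*p^3 - 1
∂G₃/∂r = -q
∇·G = -4*p^3 - 60*p*q + 11*q - 1
At (3, 2, 1): -447.

-447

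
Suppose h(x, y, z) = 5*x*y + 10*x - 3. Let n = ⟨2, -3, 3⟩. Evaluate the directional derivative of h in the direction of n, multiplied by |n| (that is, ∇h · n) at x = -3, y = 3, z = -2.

∂h/∂x = 5*y + 10
∂h/∂y = 5*x
∂h/∂z = 0
∇h at (-3, 3, -2) = (25, -15, 0)
∇h · n = (25)(2) + (-15)(-3) + (0)(3) = 95

95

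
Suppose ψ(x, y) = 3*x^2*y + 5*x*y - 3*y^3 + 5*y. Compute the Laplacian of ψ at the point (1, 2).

∂²ψ/∂x² = 6*y
∂²ψ/∂y² = -18*y
∇²ψ = -12*y
At (1, 2): -24.

-24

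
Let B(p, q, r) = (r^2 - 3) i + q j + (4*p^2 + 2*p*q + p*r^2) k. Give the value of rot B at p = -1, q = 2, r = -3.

(-2, -11, 0)

(∇×B)₁ = ∂B₃/∂q − ∂B₂/∂r = 2*p
(∇×B)₂ = ∂B₁/∂r − ∂B₃/∂p = -8*p - 2*q - r^2 + 2*r
(∇×B)₃ = ∂B₂/∂p − ∂B₁/∂q = 0
∇×B = (2*p, -8*p - 2*q - r^2 + 2*r, 0)
At (-1, 2, -3): (-2, -11, 0).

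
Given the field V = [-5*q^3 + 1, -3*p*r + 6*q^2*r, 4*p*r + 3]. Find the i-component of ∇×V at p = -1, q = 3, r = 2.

(∇×V)_1 = ∂V₃/∂q − ∂V₂/∂r
= 0 − (-3*p + 6*q^2)
= 3*p - 6*q^2
At (-1, 3, 2): -57.

-57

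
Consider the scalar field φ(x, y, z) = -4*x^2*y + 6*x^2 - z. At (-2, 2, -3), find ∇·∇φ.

∂²φ/∂x² = 4*(-2*y + 3)
∂²φ/∂y² = 0
∂²φ/∂z² = 0
∇²φ = -8*y + 12
At (-2, 2, -3): -4.

-4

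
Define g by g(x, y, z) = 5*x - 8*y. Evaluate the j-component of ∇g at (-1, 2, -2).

-8

(∇g)_2 = ∂g/∂y = -8
At (-1, 2, -2): -8.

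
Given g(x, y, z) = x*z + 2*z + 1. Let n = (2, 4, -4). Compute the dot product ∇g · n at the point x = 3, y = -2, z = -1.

-22

∂g/∂x = z
∂g/∂y = 0
∂g/∂z = x + 2
∇g at (3, -2, -1) = (-1, 0, 5)
∇g · n = (-1)(2) + (0)(4) + (5)(-4) = -22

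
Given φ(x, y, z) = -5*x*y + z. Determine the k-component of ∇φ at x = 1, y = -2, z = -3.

1

(∇φ)_3 = ∂φ/∂z = 1
At (1, -2, -3): 1.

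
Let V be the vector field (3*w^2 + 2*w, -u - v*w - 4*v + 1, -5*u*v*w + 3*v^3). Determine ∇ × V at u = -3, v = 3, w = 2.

(114, 44, -1)

(∇×V)₁ = ∂V₃/∂v − ∂V₂/∂w = -5*u*w + 9*v^2 + v
(∇×V)₂ = ∂V₁/∂w − ∂V₃/∂u = 5*v*w + 6*w + 2
(∇×V)₃ = ∂V₂/∂u − ∂V₁/∂v = -1
∇×V = (-5*u*w + 9*v^2 + v, 5*v*w + 6*w + 2, -1)
At (-3, 3, 2): (114, 44, -1).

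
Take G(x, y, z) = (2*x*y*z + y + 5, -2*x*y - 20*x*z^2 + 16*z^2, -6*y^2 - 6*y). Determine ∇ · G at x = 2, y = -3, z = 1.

-10

∂G₁/∂x = 2*y*z
∂G₂/∂y = -2*x
∂G₃/∂z = 0
∇·G = -2*x + 2*y*z
At (2, -3, 1): -10.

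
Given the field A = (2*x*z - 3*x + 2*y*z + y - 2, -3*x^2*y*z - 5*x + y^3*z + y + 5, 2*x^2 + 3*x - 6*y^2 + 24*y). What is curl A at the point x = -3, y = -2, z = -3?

(2, -1, 108)

(∇×A)₁ = ∂A₃/∂y − ∂A₂/∂z = 3*x^2*y - y^3 - 12*y + 24
(∇×A)₂ = ∂A₁/∂z − ∂A₃/∂x = -2*x + 2*y - 3
(∇×A)₃ = ∂A₂/∂x − ∂A₁/∂y = -6*x*y*z - 2*z - 6
∇×A = (3*x^2*y - y^3 - 12*y + 24, -2*x + 2*y - 3, -6*x*y*z - 2*z - 6)
At (-3, -2, -3): (2, -1, 108).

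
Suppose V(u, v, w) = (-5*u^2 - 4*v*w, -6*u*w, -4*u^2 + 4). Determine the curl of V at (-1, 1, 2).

(∇×V)₁ = ∂V₃/∂v − ∂V₂/∂w = 6*u
(∇×V)₂ = ∂V₁/∂w − ∂V₃/∂u = 8*u - 4*v
(∇×V)₃ = ∂V₂/∂u − ∂V₁/∂v = -2*w
∇×V = (6*u, 8*u - 4*v, -2*w)
At (-1, 1, 2): (-6, -12, -4).

(-6, -12, -4)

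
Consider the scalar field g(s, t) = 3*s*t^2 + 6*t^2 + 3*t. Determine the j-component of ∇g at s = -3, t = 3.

-15

(∇g)_2 = ∂g/∂t = 6*s*t + 12*t + 3
At (-3, 3): -15.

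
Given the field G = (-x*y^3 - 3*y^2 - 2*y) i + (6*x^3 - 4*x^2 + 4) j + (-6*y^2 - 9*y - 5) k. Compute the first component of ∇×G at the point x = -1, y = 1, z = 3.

-21

(∇×G)_1 = ∂G₃/∂y − ∂G₂/∂z
= -12*y - 9 − (0)
= -12*y - 9
At (-1, 1, 3): -21.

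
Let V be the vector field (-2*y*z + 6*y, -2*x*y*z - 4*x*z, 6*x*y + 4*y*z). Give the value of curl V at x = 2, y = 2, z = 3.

(∇×V)₁ = ∂V₃/∂y − ∂V₂/∂z = 2*x*y + 10*x + 4*z
(∇×V)₂ = ∂V₁/∂z − ∂V₃/∂x = -8*y
(∇×V)₃ = ∂V₂/∂x − ∂V₁/∂y = -2*y*z - 2*z - 6
∇×V = (2*x*y + 10*x + 4*z, -8*y, -2*y*z - 2*z - 6)
At (2, 2, 3): (40, -16, -24).

(40, -16, -24)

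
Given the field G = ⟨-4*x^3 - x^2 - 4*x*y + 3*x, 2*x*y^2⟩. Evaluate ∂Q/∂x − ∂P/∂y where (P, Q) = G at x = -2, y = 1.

∂G₂/∂x = 2*y^2
∂G₁/∂y = -4*x
Scalar curl = 4*x + 2*y^2
At (-2, 1): -6.

-6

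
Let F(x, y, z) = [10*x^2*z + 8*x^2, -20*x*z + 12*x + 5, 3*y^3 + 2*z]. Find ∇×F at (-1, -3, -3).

(∇×F)₁ = ∂F₃/∂y − ∂F₂/∂z = 20*x + 9*y^2
(∇×F)₂ = ∂F₁/∂z − ∂F₃/∂x = 10*x^2
(∇×F)₃ = ∂F₂/∂x − ∂F₁/∂y = -20*z + 12
∇×F = (20*x + 9*y^2, 10*x^2, -20*z + 12)
At (-1, -3, -3): (61, 10, 72).

(61, 10, 72)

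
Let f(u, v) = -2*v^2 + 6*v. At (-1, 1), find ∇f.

(0, 2)

∂f/∂u = 0
∂f/∂v = -4*v + 6
∇f = (0, -4*v + 6)
At (-1, 1): (0, 2).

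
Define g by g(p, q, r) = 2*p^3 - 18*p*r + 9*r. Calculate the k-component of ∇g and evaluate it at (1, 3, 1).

-9

(∇g)_3 = ∂g/∂r = -18*p + 9
At (1, 3, 1): -9.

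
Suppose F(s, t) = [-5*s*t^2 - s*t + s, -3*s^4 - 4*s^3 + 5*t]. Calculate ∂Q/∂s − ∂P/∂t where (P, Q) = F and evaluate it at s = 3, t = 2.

∂F₂/∂s = -12*s^3 - 12*s^2
∂F₁/∂t = -10*s*t - s
Scalar curl = -12*s^3 - 12*s^2 + 10*s*t + s
At (3, 2): -369.

-369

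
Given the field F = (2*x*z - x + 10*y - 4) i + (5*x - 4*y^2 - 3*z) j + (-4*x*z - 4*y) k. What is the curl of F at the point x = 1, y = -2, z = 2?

(-1, 10, -5)

(∇×F)₁ = ∂F₃/∂y − ∂F₂/∂z = -1
(∇×F)₂ = ∂F₁/∂z − ∂F₃/∂x = 2*x + 4*z
(∇×F)₃ = ∂F₂/∂x − ∂F₁/∂y = -5
∇×F = (-1, 2*x + 4*z, -5)
At (1, -2, 2): (-1, 10, -5).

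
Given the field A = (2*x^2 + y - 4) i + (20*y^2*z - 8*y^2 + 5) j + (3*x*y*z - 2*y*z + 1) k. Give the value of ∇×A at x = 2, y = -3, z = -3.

(-192, -27, -1)

(∇×A)₁ = ∂A₃/∂y − ∂A₂/∂z = 3*x*z - 20*y^2 - 2*z
(∇×A)₂ = ∂A₁/∂z − ∂A₃/∂x = -3*y*z
(∇×A)₃ = ∂A₂/∂x − ∂A₁/∂y = -1
∇×A = (3*x*z - 20*y^2 - 2*z, -3*y*z, -1)
At (2, -3, -3): (-192, -27, -1).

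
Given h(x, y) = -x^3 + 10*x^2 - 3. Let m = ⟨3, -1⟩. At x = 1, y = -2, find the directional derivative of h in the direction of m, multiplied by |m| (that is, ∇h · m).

51

∂h/∂x = -3*x^2 + 20*x
∂h/∂y = 0
∇h at (1, -2) = (17, 0)
∇h · m = (17)(3) + (0)(-1) = 51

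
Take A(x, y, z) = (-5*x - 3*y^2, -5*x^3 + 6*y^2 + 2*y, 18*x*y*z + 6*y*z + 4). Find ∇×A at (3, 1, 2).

(∇×A)₁ = ∂A₃/∂y − ∂A₂/∂z = 18*x*z + 6*z
(∇×A)₂ = ∂A₁/∂z − ∂A₃/∂x = -18*y*z
(∇×A)₃ = ∂A₂/∂x − ∂A₁/∂y = -15*x^2 + 6*y
∇×A = (18*x*z + 6*z, -18*y*z, -15*x^2 + 6*y)
At (3, 1, 2): (120, -36, -129).

(120, -36, -129)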